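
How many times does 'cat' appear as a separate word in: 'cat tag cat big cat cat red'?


Scanning each word for exact match 'cat':
  Word 1: 'cat' -> MATCH
  Word 2: 'tag' -> no
  Word 3: 'cat' -> MATCH
  Word 4: 'big' -> no
  Word 5: 'cat' -> MATCH
  Word 6: 'cat' -> MATCH
  Word 7: 'red' -> no
Total matches: 4

4


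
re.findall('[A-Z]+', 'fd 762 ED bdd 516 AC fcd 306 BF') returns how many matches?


Pattern '[A-Z]+' finds one or more uppercase letters.
Text: 'fd 762 ED bdd 516 AC fcd 306 BF'
Scanning for matches:
  Match 1: 'ED'
  Match 2: 'AC'
  Match 3: 'BF'
Total matches: 3

3


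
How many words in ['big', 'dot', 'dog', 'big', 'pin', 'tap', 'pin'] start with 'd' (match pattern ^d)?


Pattern ^d anchors to start of word. Check which words begin with 'd':
  'big' -> no
  'dot' -> MATCH (starts with 'd')
  'dog' -> MATCH (starts with 'd')
  'big' -> no
  'pin' -> no
  'tap' -> no
  'pin' -> no
Matching words: ['dot', 'dog']
Count: 2

2


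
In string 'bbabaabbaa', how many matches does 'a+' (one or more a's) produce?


Pattern 'a+' matches one or more consecutive a's.
String: 'bbabaabbaa'
Scanning for runs of a:
  Match 1: 'a' (length 1)
  Match 2: 'aa' (length 2)
  Match 3: 'aa' (length 2)
Total matches: 3

3


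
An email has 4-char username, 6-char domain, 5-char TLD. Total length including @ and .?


An email address has format: username@domain.tld
Username length: 4
'@' character: 1
Domain length: 6
'.' character: 1
TLD length: 5
Total = 4 + 1 + 6 + 1 + 5 = 17

17


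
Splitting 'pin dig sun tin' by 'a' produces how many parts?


Splitting by 'a' breaks the string at each occurrence of the separator.
Text: 'pin dig sun tin'
Parts after split:
  Part 1: 'pin dig sun tin'
Total parts: 1

1


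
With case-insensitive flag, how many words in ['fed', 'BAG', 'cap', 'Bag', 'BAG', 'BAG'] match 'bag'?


Case-insensitive matching: compare each word's lowercase form to 'bag'.
  'fed' -> lower='fed' -> no
  'BAG' -> lower='bag' -> MATCH
  'cap' -> lower='cap' -> no
  'Bag' -> lower='bag' -> MATCH
  'BAG' -> lower='bag' -> MATCH
  'BAG' -> lower='bag' -> MATCH
Matches: ['BAG', 'Bag', 'BAG', 'BAG']
Count: 4

4


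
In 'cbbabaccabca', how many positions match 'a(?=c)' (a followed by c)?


Lookahead 'a(?=c)' matches 'a' only when followed by 'c'.
String: 'cbbabaccabca'
Checking each position where char is 'a':
  pos 3: 'a' -> no (next='b')
  pos 5: 'a' -> MATCH (next='c')
  pos 8: 'a' -> no (next='b')
Matching positions: [5]
Count: 1

1


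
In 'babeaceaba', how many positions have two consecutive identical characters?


Looking for consecutive identical characters in 'babeaceaba':
  pos 0-1: 'b' vs 'a' -> different
  pos 1-2: 'a' vs 'b' -> different
  pos 2-3: 'b' vs 'e' -> different
  pos 3-4: 'e' vs 'a' -> different
  pos 4-5: 'a' vs 'c' -> different
  pos 5-6: 'c' vs 'e' -> different
  pos 6-7: 'e' vs 'a' -> different
  pos 7-8: 'a' vs 'b' -> different
  pos 8-9: 'b' vs 'a' -> different
Consecutive identical pairs: []
Count: 0

0


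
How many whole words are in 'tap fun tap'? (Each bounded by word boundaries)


Word boundaries (\b) mark the start/end of each word.
Text: 'tap fun tap'
Splitting by whitespace:
  Word 1: 'tap'
  Word 2: 'fun'
  Word 3: 'tap'
Total whole words: 3

3


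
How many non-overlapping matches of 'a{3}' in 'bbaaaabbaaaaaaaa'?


Pattern 'a{3}' matches exactly 3 consecutive a's (greedy, non-overlapping).
String: 'bbaaaabbaaaaaaaa'
Scanning for runs of a's:
  Run at pos 2: 'aaaa' (length 4) -> 1 match(es)
  Run at pos 8: 'aaaaaaaa' (length 8) -> 2 match(es)
Matches found: ['aaa', 'aaa', 'aaa']
Total: 3

3


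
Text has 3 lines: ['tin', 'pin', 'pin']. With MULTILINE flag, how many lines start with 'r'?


With MULTILINE flag, ^ matches the start of each line.
Lines: ['tin', 'pin', 'pin']
Checking which lines start with 'r':
  Line 1: 'tin' -> no
  Line 2: 'pin' -> no
  Line 3: 'pin' -> no
Matching lines: []
Count: 0

0


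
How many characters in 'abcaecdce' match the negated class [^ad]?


Negated class [^ad] matches any char NOT in {a, d}
Scanning 'abcaecdce':
  pos 0: 'a' -> no (excluded)
  pos 1: 'b' -> MATCH
  pos 2: 'c' -> MATCH
  pos 3: 'a' -> no (excluded)
  pos 4: 'e' -> MATCH
  pos 5: 'c' -> MATCH
  pos 6: 'd' -> no (excluded)
  pos 7: 'c' -> MATCH
  pos 8: 'e' -> MATCH
Total matches: 6

6


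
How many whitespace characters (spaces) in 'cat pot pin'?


\s matches whitespace characters (spaces, tabs, etc.).
Text: 'cat pot pin'
This text has 3 words separated by spaces.
Number of spaces = number of words - 1 = 3 - 1 = 2

2


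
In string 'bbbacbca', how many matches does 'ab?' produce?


Pattern 'ab?' matches 'a' optionally followed by 'b'.
String: 'bbbacbca'
Scanning left to right for 'a' then checking next char:
  Match 1: 'a' (a not followed by b)
  Match 2: 'a' (a not followed by b)
Total matches: 2

2


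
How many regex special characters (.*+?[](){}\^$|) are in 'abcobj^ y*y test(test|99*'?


Regex special characters are: . * + ? [ ] ( ) { } \ ^ $ |
Scanning 'abcobj^ y*y test(test|99*':
  pos 6: '^' -> SPECIAL
  pos 9: '*' -> SPECIAL
  pos 16: '(' -> SPECIAL
  pos 21: '|' -> SPECIAL
  pos 24: '*' -> SPECIAL
Special chars found: ['^', '*', '(', '|', '*']
Total: 5

5


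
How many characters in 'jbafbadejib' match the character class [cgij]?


Character class [cgij] matches any of: {c, g, i, j}
Scanning string 'jbafbadejib' character by character:
  pos 0: 'j' -> MATCH
  pos 1: 'b' -> no
  pos 2: 'a' -> no
  pos 3: 'f' -> no
  pos 4: 'b' -> no
  pos 5: 'a' -> no
  pos 6: 'd' -> no
  pos 7: 'e' -> no
  pos 8: 'j' -> MATCH
  pos 9: 'i' -> MATCH
  pos 10: 'b' -> no
Total matches: 3

3


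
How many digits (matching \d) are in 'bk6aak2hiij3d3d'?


\d matches any digit 0-9.
Scanning 'bk6aak2hiij3d3d':
  pos 2: '6' -> DIGIT
  pos 6: '2' -> DIGIT
  pos 11: '3' -> DIGIT
  pos 13: '3' -> DIGIT
Digits found: ['6', '2', '3', '3']
Total: 4

4


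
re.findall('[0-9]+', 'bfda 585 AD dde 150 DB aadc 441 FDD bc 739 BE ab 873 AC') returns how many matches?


Pattern '[0-9]+' finds one or more digits.
Text: 'bfda 585 AD dde 150 DB aadc 441 FDD bc 739 BE ab 873 AC'
Scanning for matches:
  Match 1: '585'
  Match 2: '150'
  Match 3: '441'
  Match 4: '739'
  Match 5: '873'
Total matches: 5

5


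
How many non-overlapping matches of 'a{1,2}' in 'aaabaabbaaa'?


Pattern 'a{1,2}' matches between 1 and 2 consecutive a's (greedy).
String: 'aaabaabbaaa'
Finding runs of a's and applying greedy matching:
  Run at pos 0: 'aaa' (length 3)
  Run at pos 4: 'aa' (length 2)
  Run at pos 8: 'aaa' (length 3)
Matches: ['aa', 'a', 'aa', 'aa', 'a']
Count: 5

5


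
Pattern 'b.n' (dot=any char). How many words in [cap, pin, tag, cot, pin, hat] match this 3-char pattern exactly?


Pattern 'b.n' means: starts with 'b', any single char, ends with 'n'.
Checking each word (must be exactly 3 chars):
  'cap' (len=3): no
  'pin' (len=3): no
  'tag' (len=3): no
  'cot' (len=3): no
  'pin' (len=3): no
  'hat' (len=3): no
Matching words: []
Total: 0

0


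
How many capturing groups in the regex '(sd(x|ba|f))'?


To count capturing groups, count each '(' that starts a group.
Pattern: '(sd(x|ba|f))'
Walking through the pattern:
  Position 0: '(' -> group #1
  Position 3: '(' -> group #2
Total capturing groups: 2

2


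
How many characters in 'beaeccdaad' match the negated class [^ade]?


Negated class [^ade] matches any char NOT in {a, d, e}
Scanning 'beaeccdaad':
  pos 0: 'b' -> MATCH
  pos 1: 'e' -> no (excluded)
  pos 2: 'a' -> no (excluded)
  pos 3: 'e' -> no (excluded)
  pos 4: 'c' -> MATCH
  pos 5: 'c' -> MATCH
  pos 6: 'd' -> no (excluded)
  pos 7: 'a' -> no (excluded)
  pos 8: 'a' -> no (excluded)
  pos 9: 'd' -> no (excluded)
Total matches: 3

3


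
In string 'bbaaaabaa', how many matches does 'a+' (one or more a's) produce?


Pattern 'a+' matches one or more consecutive a's.
String: 'bbaaaabaa'
Scanning for runs of a:
  Match 1: 'aaaa' (length 4)
  Match 2: 'aa' (length 2)
Total matches: 2

2


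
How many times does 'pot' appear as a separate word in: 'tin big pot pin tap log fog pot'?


Scanning each word for exact match 'pot':
  Word 1: 'tin' -> no
  Word 2: 'big' -> no
  Word 3: 'pot' -> MATCH
  Word 4: 'pin' -> no
  Word 5: 'tap' -> no
  Word 6: 'log' -> no
  Word 7: 'fog' -> no
  Word 8: 'pot' -> MATCH
Total matches: 2

2


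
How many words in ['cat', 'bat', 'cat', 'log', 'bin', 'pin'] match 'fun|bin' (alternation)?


Alternation 'fun|bin' matches either 'fun' or 'bin'.
Checking each word:
  'cat' -> no
  'bat' -> no
  'cat' -> no
  'log' -> no
  'bin' -> MATCH
  'pin' -> no
Matches: ['bin']
Count: 1

1


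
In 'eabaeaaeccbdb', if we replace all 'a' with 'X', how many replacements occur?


re.sub('a', 'X', text) replaces every occurrence of 'a' with 'X'.
Text: 'eabaeaaeccbdb'
Scanning for 'a':
  pos 1: 'a' -> replacement #1
  pos 3: 'a' -> replacement #2
  pos 5: 'a' -> replacement #3
  pos 6: 'a' -> replacement #4
Total replacements: 4

4


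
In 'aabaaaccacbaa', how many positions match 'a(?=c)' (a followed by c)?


Lookahead 'a(?=c)' matches 'a' only when followed by 'c'.
String: 'aabaaaccacbaa'
Checking each position where char is 'a':
  pos 0: 'a' -> no (next='a')
  pos 1: 'a' -> no (next='b')
  pos 3: 'a' -> no (next='a')
  pos 4: 'a' -> no (next='a')
  pos 5: 'a' -> MATCH (next='c')
  pos 8: 'a' -> MATCH (next='c')
  pos 11: 'a' -> no (next='a')
Matching positions: [5, 8]
Count: 2

2


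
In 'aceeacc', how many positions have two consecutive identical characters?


Looking for consecutive identical characters in 'aceeacc':
  pos 0-1: 'a' vs 'c' -> different
  pos 1-2: 'c' vs 'e' -> different
  pos 2-3: 'e' vs 'e' -> MATCH ('ee')
  pos 3-4: 'e' vs 'a' -> different
  pos 4-5: 'a' vs 'c' -> different
  pos 5-6: 'c' vs 'c' -> MATCH ('cc')
Consecutive identical pairs: ['ee', 'cc']
Count: 2

2


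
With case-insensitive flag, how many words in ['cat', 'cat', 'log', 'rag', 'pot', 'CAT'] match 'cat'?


Case-insensitive matching: compare each word's lowercase form to 'cat'.
  'cat' -> lower='cat' -> MATCH
  'cat' -> lower='cat' -> MATCH
  'log' -> lower='log' -> no
  'rag' -> lower='rag' -> no
  'pot' -> lower='pot' -> no
  'CAT' -> lower='cat' -> MATCH
Matches: ['cat', 'cat', 'CAT']
Count: 3

3


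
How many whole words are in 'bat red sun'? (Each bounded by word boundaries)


Word boundaries (\b) mark the start/end of each word.
Text: 'bat red sun'
Splitting by whitespace:
  Word 1: 'bat'
  Word 2: 'red'
  Word 3: 'sun'
Total whole words: 3

3


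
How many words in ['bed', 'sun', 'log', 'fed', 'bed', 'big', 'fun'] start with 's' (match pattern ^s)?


Pattern ^s anchors to start of word. Check which words begin with 's':
  'bed' -> no
  'sun' -> MATCH (starts with 's')
  'log' -> no
  'fed' -> no
  'bed' -> no
  'big' -> no
  'fun' -> no
Matching words: ['sun']
Count: 1

1


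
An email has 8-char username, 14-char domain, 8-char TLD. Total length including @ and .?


An email address has format: username@domain.tld
Username length: 8
'@' character: 1
Domain length: 14
'.' character: 1
TLD length: 8
Total = 8 + 1 + 14 + 1 + 8 = 32

32


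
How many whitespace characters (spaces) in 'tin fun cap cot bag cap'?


\s matches whitespace characters (spaces, tabs, etc.).
Text: 'tin fun cap cot bag cap'
This text has 6 words separated by spaces.
Number of spaces = number of words - 1 = 6 - 1 = 5

5


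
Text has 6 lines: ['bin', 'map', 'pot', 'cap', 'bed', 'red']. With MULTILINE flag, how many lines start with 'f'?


With MULTILINE flag, ^ matches the start of each line.
Lines: ['bin', 'map', 'pot', 'cap', 'bed', 'red']
Checking which lines start with 'f':
  Line 1: 'bin' -> no
  Line 2: 'map' -> no
  Line 3: 'pot' -> no
  Line 4: 'cap' -> no
  Line 5: 'bed' -> no
  Line 6: 'red' -> no
Matching lines: []
Count: 0

0


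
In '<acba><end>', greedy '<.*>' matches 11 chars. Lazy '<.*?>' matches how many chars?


Greedy '<.*>' tries to match as MUCH as possible.
Lazy '<.*?>' tries to match as LITTLE as possible.

String: '<acba><end>'
Greedy '<.*>' starts at first '<' and extends to the LAST '>': '<acba><end>' (11 chars)
Lazy '<.*?>' starts at first '<' and stops at the FIRST '>': '<acba>' (6 chars)

6


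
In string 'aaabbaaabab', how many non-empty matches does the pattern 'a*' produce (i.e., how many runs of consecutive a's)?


Pattern 'a*' matches zero or more a's. We want non-empty runs of consecutive a's.
String: 'aaabbaaabab'
Walking through the string to find runs of a's:
  Run 1: positions 0-2 -> 'aaa'
  Run 2: positions 5-7 -> 'aaa'
  Run 3: positions 9-9 -> 'a'
Non-empty runs found: ['aaa', 'aaa', 'a']
Count: 3

3


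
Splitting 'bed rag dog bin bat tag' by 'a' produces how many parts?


Splitting by 'a' breaks the string at each occurrence of the separator.
Text: 'bed rag dog bin bat tag'
Parts after split:
  Part 1: 'bed r'
  Part 2: 'g dog bin b'
  Part 3: 't t'
  Part 4: 'g'
Total parts: 4

4


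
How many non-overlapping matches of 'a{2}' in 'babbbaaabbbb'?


Pattern 'a{2}' matches exactly 2 consecutive a's (greedy, non-overlapping).
String: 'babbbaaabbbb'
Scanning for runs of a's:
  Run at pos 1: 'a' (length 1) -> 0 match(es)
  Run at pos 5: 'aaa' (length 3) -> 1 match(es)
Matches found: ['aa']
Total: 1

1


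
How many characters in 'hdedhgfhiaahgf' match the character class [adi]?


Character class [adi] matches any of: {a, d, i}
Scanning string 'hdedhgfhiaahgf' character by character:
  pos 0: 'h' -> no
  pos 1: 'd' -> MATCH
  pos 2: 'e' -> no
  pos 3: 'd' -> MATCH
  pos 4: 'h' -> no
  pos 5: 'g' -> no
  pos 6: 'f' -> no
  pos 7: 'h' -> no
  pos 8: 'i' -> MATCH
  pos 9: 'a' -> MATCH
  pos 10: 'a' -> MATCH
  pos 11: 'h' -> no
  pos 12: 'g' -> no
  pos 13: 'f' -> no
Total matches: 5

5


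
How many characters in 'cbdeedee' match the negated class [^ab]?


Negated class [^ab] matches any char NOT in {a, b}
Scanning 'cbdeedee':
  pos 0: 'c' -> MATCH
  pos 1: 'b' -> no (excluded)
  pos 2: 'd' -> MATCH
  pos 3: 'e' -> MATCH
  pos 4: 'e' -> MATCH
  pos 5: 'd' -> MATCH
  pos 6: 'e' -> MATCH
  pos 7: 'e' -> MATCH
Total matches: 7

7


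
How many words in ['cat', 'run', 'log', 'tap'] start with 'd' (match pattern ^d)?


Pattern ^d anchors to start of word. Check which words begin with 'd':
  'cat' -> no
  'run' -> no
  'log' -> no
  'tap' -> no
Matching words: []
Count: 0

0


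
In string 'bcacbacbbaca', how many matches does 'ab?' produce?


Pattern 'ab?' matches 'a' optionally followed by 'b'.
String: 'bcacbacbbaca'
Scanning left to right for 'a' then checking next char:
  Match 1: 'a' (a not followed by b)
  Match 2: 'a' (a not followed by b)
  Match 3: 'a' (a not followed by b)
  Match 4: 'a' (a not followed by b)
Total matches: 4

4


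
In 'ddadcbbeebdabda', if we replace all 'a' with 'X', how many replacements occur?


re.sub('a', 'X', text) replaces every occurrence of 'a' with 'X'.
Text: 'ddadcbbeebdabda'
Scanning for 'a':
  pos 2: 'a' -> replacement #1
  pos 11: 'a' -> replacement #2
  pos 14: 'a' -> replacement #3
Total replacements: 3

3


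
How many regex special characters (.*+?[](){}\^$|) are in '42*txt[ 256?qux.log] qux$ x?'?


Regex special characters are: . * + ? [ ] ( ) { } \ ^ $ |
Scanning '42*txt[ 256?qux.log] qux$ x?':
  pos 2: '*' -> SPECIAL
  pos 6: '[' -> SPECIAL
  pos 11: '?' -> SPECIAL
  pos 15: '.' -> SPECIAL
  pos 19: ']' -> SPECIAL
  pos 24: '$' -> SPECIAL
  pos 27: '?' -> SPECIAL
Special chars found: ['*', '[', '?', '.', ']', '$', '?']
Total: 7

7


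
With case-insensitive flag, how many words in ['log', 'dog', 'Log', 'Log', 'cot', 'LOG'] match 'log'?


Case-insensitive matching: compare each word's lowercase form to 'log'.
  'log' -> lower='log' -> MATCH
  'dog' -> lower='dog' -> no
  'Log' -> lower='log' -> MATCH
  'Log' -> lower='log' -> MATCH
  'cot' -> lower='cot' -> no
  'LOG' -> lower='log' -> MATCH
Matches: ['log', 'Log', 'Log', 'LOG']
Count: 4

4


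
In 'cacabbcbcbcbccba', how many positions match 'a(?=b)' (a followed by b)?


Lookahead 'a(?=b)' matches 'a' only when followed by 'b'.
String: 'cacabbcbcbcbccba'
Checking each position where char is 'a':
  pos 1: 'a' -> no (next='c')
  pos 3: 'a' -> MATCH (next='b')
Matching positions: [3]
Count: 1

1


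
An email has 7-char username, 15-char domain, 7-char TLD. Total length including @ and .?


An email address has format: username@domain.tld
Username length: 7
'@' character: 1
Domain length: 15
'.' character: 1
TLD length: 7
Total = 7 + 1 + 15 + 1 + 7 = 31

31


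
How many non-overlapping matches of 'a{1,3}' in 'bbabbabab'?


Pattern 'a{1,3}' matches between 1 and 3 consecutive a's (greedy).
String: 'bbabbabab'
Finding runs of a's and applying greedy matching:
  Run at pos 2: 'a' (length 1)
  Run at pos 5: 'a' (length 1)
  Run at pos 7: 'a' (length 1)
Matches: ['a', 'a', 'a']
Count: 3

3


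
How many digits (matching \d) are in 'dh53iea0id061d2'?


\d matches any digit 0-9.
Scanning 'dh53iea0id061d2':
  pos 2: '5' -> DIGIT
  pos 3: '3' -> DIGIT
  pos 7: '0' -> DIGIT
  pos 10: '0' -> DIGIT
  pos 11: '6' -> DIGIT
  pos 12: '1' -> DIGIT
  pos 14: '2' -> DIGIT
Digits found: ['5', '3', '0', '0', '6', '1', '2']
Total: 7

7


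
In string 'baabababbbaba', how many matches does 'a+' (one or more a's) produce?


Pattern 'a+' matches one or more consecutive a's.
String: 'baabababbbaba'
Scanning for runs of a:
  Match 1: 'aa' (length 2)
  Match 2: 'a' (length 1)
  Match 3: 'a' (length 1)
  Match 4: 'a' (length 1)
  Match 5: 'a' (length 1)
Total matches: 5

5


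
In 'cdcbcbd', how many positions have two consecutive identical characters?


Looking for consecutive identical characters in 'cdcbcbd':
  pos 0-1: 'c' vs 'd' -> different
  pos 1-2: 'd' vs 'c' -> different
  pos 2-3: 'c' vs 'b' -> different
  pos 3-4: 'b' vs 'c' -> different
  pos 4-5: 'c' vs 'b' -> different
  pos 5-6: 'b' vs 'd' -> different
Consecutive identical pairs: []
Count: 0

0


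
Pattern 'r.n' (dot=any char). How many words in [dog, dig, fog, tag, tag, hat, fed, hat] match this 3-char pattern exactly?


Pattern 'r.n' means: starts with 'r', any single char, ends with 'n'.
Checking each word (must be exactly 3 chars):
  'dog' (len=3): no
  'dig' (len=3): no
  'fog' (len=3): no
  'tag' (len=3): no
  'tag' (len=3): no
  'hat' (len=3): no
  'fed' (len=3): no
  'hat' (len=3): no
Matching words: []
Total: 0

0


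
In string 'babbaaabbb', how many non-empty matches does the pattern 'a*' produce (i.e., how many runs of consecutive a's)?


Pattern 'a*' matches zero or more a's. We want non-empty runs of consecutive a's.
String: 'babbaaabbb'
Walking through the string to find runs of a's:
  Run 1: positions 1-1 -> 'a'
  Run 2: positions 4-6 -> 'aaa'
Non-empty runs found: ['a', 'aaa']
Count: 2

2


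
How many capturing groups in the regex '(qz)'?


To count capturing groups, count each '(' that starts a group.
Pattern: '(qz)'
Walking through the pattern:
  Position 0: '(' -> group #1
Total capturing groups: 1

1


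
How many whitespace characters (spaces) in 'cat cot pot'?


\s matches whitespace characters (spaces, tabs, etc.).
Text: 'cat cot pot'
This text has 3 words separated by spaces.
Number of spaces = number of words - 1 = 3 - 1 = 2

2


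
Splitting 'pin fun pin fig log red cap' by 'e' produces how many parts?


Splitting by 'e' breaks the string at each occurrence of the separator.
Text: 'pin fun pin fig log red cap'
Parts after split:
  Part 1: 'pin fun pin fig log r'
  Part 2: 'd cap'
Total parts: 2

2


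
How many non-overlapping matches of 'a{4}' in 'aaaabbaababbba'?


Pattern 'a{4}' matches exactly 4 consecutive a's (greedy, non-overlapping).
String: 'aaaabbaababbba'
Scanning for runs of a's:
  Run at pos 0: 'aaaa' (length 4) -> 1 match(es)
  Run at pos 6: 'aa' (length 2) -> 0 match(es)
  Run at pos 9: 'a' (length 1) -> 0 match(es)
  Run at pos 13: 'a' (length 1) -> 0 match(es)
Matches found: ['aaaa']
Total: 1

1


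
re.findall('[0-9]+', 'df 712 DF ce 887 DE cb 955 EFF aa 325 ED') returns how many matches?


Pattern '[0-9]+' finds one or more digits.
Text: 'df 712 DF ce 887 DE cb 955 EFF aa 325 ED'
Scanning for matches:
  Match 1: '712'
  Match 2: '887'
  Match 3: '955'
  Match 4: '325'
Total matches: 4

4


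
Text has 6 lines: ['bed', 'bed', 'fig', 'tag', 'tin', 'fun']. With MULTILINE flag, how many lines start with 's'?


With MULTILINE flag, ^ matches the start of each line.
Lines: ['bed', 'bed', 'fig', 'tag', 'tin', 'fun']
Checking which lines start with 's':
  Line 1: 'bed' -> no
  Line 2: 'bed' -> no
  Line 3: 'fig' -> no
  Line 4: 'tag' -> no
  Line 5: 'tin' -> no
  Line 6: 'fun' -> no
Matching lines: []
Count: 0

0


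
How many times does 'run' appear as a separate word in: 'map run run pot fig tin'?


Scanning each word for exact match 'run':
  Word 1: 'map' -> no
  Word 2: 'run' -> MATCH
  Word 3: 'run' -> MATCH
  Word 4: 'pot' -> no
  Word 5: 'fig' -> no
  Word 6: 'tin' -> no
Total matches: 2

2


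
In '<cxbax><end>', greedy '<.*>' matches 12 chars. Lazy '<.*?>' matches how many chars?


Greedy '<.*>' tries to match as MUCH as possible.
Lazy '<.*?>' tries to match as LITTLE as possible.

String: '<cxbax><end>'
Greedy '<.*>' starts at first '<' and extends to the LAST '>': '<cxbax><end>' (12 chars)
Lazy '<.*?>' starts at first '<' and stops at the FIRST '>': '<cxbax>' (7 chars)

7


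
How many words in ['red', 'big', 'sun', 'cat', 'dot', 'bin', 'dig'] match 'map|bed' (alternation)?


Alternation 'map|bed' matches either 'map' or 'bed'.
Checking each word:
  'red' -> no
  'big' -> no
  'sun' -> no
  'cat' -> no
  'dot' -> no
  'bin' -> no
  'dig' -> no
Matches: []
Count: 0

0


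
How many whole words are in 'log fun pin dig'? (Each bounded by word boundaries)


Word boundaries (\b) mark the start/end of each word.
Text: 'log fun pin dig'
Splitting by whitespace:
  Word 1: 'log'
  Word 2: 'fun'
  Word 3: 'pin'
  Word 4: 'dig'
Total whole words: 4

4


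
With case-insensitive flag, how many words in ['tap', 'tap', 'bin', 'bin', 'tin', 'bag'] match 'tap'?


Case-insensitive matching: compare each word's lowercase form to 'tap'.
  'tap' -> lower='tap' -> MATCH
  'tap' -> lower='tap' -> MATCH
  'bin' -> lower='bin' -> no
  'bin' -> lower='bin' -> no
  'tin' -> lower='tin' -> no
  'bag' -> lower='bag' -> no
Matches: ['tap', 'tap']
Count: 2

2


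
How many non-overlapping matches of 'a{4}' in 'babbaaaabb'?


Pattern 'a{4}' matches exactly 4 consecutive a's (greedy, non-overlapping).
String: 'babbaaaabb'
Scanning for runs of a's:
  Run at pos 1: 'a' (length 1) -> 0 match(es)
  Run at pos 4: 'aaaa' (length 4) -> 1 match(es)
Matches found: ['aaaa']
Total: 1

1


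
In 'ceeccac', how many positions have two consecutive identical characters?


Looking for consecutive identical characters in 'ceeccac':
  pos 0-1: 'c' vs 'e' -> different
  pos 1-2: 'e' vs 'e' -> MATCH ('ee')
  pos 2-3: 'e' vs 'c' -> different
  pos 3-4: 'c' vs 'c' -> MATCH ('cc')
  pos 4-5: 'c' vs 'a' -> different
  pos 5-6: 'a' vs 'c' -> different
Consecutive identical pairs: ['ee', 'cc']
Count: 2

2


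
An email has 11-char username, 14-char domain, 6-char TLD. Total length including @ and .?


An email address has format: username@domain.tld
Username length: 11
'@' character: 1
Domain length: 14
'.' character: 1
TLD length: 6
Total = 11 + 1 + 14 + 1 + 6 = 33

33


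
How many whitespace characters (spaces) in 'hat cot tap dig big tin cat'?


\s matches whitespace characters (spaces, tabs, etc.).
Text: 'hat cot tap dig big tin cat'
This text has 7 words separated by spaces.
Number of spaces = number of words - 1 = 7 - 1 = 6

6


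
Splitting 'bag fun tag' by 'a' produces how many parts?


Splitting by 'a' breaks the string at each occurrence of the separator.
Text: 'bag fun tag'
Parts after split:
  Part 1: 'b'
  Part 2: 'g fun t'
  Part 3: 'g'
Total parts: 3

3


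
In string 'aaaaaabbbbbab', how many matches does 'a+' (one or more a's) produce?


Pattern 'a+' matches one or more consecutive a's.
String: 'aaaaaabbbbbab'
Scanning for runs of a:
  Match 1: 'aaaaaa' (length 6)
  Match 2: 'a' (length 1)
Total matches: 2

2


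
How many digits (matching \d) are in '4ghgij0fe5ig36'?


\d matches any digit 0-9.
Scanning '4ghgij0fe5ig36':
  pos 0: '4' -> DIGIT
  pos 6: '0' -> DIGIT
  pos 9: '5' -> DIGIT
  pos 12: '3' -> DIGIT
  pos 13: '6' -> DIGIT
Digits found: ['4', '0', '5', '3', '6']
Total: 5

5


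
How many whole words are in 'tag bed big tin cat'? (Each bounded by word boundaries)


Word boundaries (\b) mark the start/end of each word.
Text: 'tag bed big tin cat'
Splitting by whitespace:
  Word 1: 'tag'
  Word 2: 'bed'
  Word 3: 'big'
  Word 4: 'tin'
  Word 5: 'cat'
Total whole words: 5

5


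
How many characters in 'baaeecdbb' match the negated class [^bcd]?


Negated class [^bcd] matches any char NOT in {b, c, d}
Scanning 'baaeecdbb':
  pos 0: 'b' -> no (excluded)
  pos 1: 'a' -> MATCH
  pos 2: 'a' -> MATCH
  pos 3: 'e' -> MATCH
  pos 4: 'e' -> MATCH
  pos 5: 'c' -> no (excluded)
  pos 6: 'd' -> no (excluded)
  pos 7: 'b' -> no (excluded)
  pos 8: 'b' -> no (excluded)
Total matches: 4

4


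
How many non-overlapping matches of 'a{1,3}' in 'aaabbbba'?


Pattern 'a{1,3}' matches between 1 and 3 consecutive a's (greedy).
String: 'aaabbbba'
Finding runs of a's and applying greedy matching:
  Run at pos 0: 'aaa' (length 3)
  Run at pos 7: 'a' (length 1)
Matches: ['aaa', 'a']
Count: 2

2


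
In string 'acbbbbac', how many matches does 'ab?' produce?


Pattern 'ab?' matches 'a' optionally followed by 'b'.
String: 'acbbbbac'
Scanning left to right for 'a' then checking next char:
  Match 1: 'a' (a not followed by b)
  Match 2: 'a' (a not followed by b)
Total matches: 2

2


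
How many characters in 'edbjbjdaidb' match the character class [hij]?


Character class [hij] matches any of: {h, i, j}
Scanning string 'edbjbjdaidb' character by character:
  pos 0: 'e' -> no
  pos 1: 'd' -> no
  pos 2: 'b' -> no
  pos 3: 'j' -> MATCH
  pos 4: 'b' -> no
  pos 5: 'j' -> MATCH
  pos 6: 'd' -> no
  pos 7: 'a' -> no
  pos 8: 'i' -> MATCH
  pos 9: 'd' -> no
  pos 10: 'b' -> no
Total matches: 3

3


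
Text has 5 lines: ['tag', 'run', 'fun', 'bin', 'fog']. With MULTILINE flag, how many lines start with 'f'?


With MULTILINE flag, ^ matches the start of each line.
Lines: ['tag', 'run', 'fun', 'bin', 'fog']
Checking which lines start with 'f':
  Line 1: 'tag' -> no
  Line 2: 'run' -> no
  Line 3: 'fun' -> MATCH
  Line 4: 'bin' -> no
  Line 5: 'fog' -> MATCH
Matching lines: ['fun', 'fog']
Count: 2

2


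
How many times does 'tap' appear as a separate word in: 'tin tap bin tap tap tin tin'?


Scanning each word for exact match 'tap':
  Word 1: 'tin' -> no
  Word 2: 'tap' -> MATCH
  Word 3: 'bin' -> no
  Word 4: 'tap' -> MATCH
  Word 5: 'tap' -> MATCH
  Word 6: 'tin' -> no
  Word 7: 'tin' -> no
Total matches: 3

3


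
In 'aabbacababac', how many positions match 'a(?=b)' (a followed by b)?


Lookahead 'a(?=b)' matches 'a' only when followed by 'b'.
String: 'aabbacababac'
Checking each position where char is 'a':
  pos 0: 'a' -> no (next='a')
  pos 1: 'a' -> MATCH (next='b')
  pos 4: 'a' -> no (next='c')
  pos 6: 'a' -> MATCH (next='b')
  pos 8: 'a' -> MATCH (next='b')
  pos 10: 'a' -> no (next='c')
Matching positions: [1, 6, 8]
Count: 3

3


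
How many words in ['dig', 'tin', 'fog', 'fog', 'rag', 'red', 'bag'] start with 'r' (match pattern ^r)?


Pattern ^r anchors to start of word. Check which words begin with 'r':
  'dig' -> no
  'tin' -> no
  'fog' -> no
  'fog' -> no
  'rag' -> MATCH (starts with 'r')
  'red' -> MATCH (starts with 'r')
  'bag' -> no
Matching words: ['rag', 'red']
Count: 2

2


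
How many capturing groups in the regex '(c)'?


To count capturing groups, count each '(' that starts a group.
Pattern: '(c)'
Walking through the pattern:
  Position 0: '(' -> group #1
Total capturing groups: 1

1


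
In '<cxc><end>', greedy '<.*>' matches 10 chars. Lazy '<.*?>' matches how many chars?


Greedy '<.*>' tries to match as MUCH as possible.
Lazy '<.*?>' tries to match as LITTLE as possible.

String: '<cxc><end>'
Greedy '<.*>' starts at first '<' and extends to the LAST '>': '<cxc><end>' (10 chars)
Lazy '<.*?>' starts at first '<' and stops at the FIRST '>': '<cxc>' (5 chars)

5


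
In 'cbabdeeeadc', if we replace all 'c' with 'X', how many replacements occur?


re.sub('c', 'X', text) replaces every occurrence of 'c' with 'X'.
Text: 'cbabdeeeadc'
Scanning for 'c':
  pos 0: 'c' -> replacement #1
  pos 10: 'c' -> replacement #2
Total replacements: 2

2


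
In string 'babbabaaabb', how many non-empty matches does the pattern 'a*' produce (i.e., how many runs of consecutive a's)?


Pattern 'a*' matches zero or more a's. We want non-empty runs of consecutive a's.
String: 'babbabaaabb'
Walking through the string to find runs of a's:
  Run 1: positions 1-1 -> 'a'
  Run 2: positions 4-4 -> 'a'
  Run 3: positions 6-8 -> 'aaa'
Non-empty runs found: ['a', 'a', 'aaa']
Count: 3

3


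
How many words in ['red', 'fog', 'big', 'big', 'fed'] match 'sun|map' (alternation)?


Alternation 'sun|map' matches either 'sun' or 'map'.
Checking each word:
  'red' -> no
  'fog' -> no
  'big' -> no
  'big' -> no
  'fed' -> no
Matches: []
Count: 0

0


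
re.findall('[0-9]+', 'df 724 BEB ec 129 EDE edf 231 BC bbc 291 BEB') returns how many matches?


Pattern '[0-9]+' finds one or more digits.
Text: 'df 724 BEB ec 129 EDE edf 231 BC bbc 291 BEB'
Scanning for matches:
  Match 1: '724'
  Match 2: '129'
  Match 3: '231'
  Match 4: '291'
Total matches: 4

4


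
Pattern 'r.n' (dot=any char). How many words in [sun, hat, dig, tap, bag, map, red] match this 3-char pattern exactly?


Pattern 'r.n' means: starts with 'r', any single char, ends with 'n'.
Checking each word (must be exactly 3 chars):
  'sun' (len=3): no
  'hat' (len=3): no
  'dig' (len=3): no
  'tap' (len=3): no
  'bag' (len=3): no
  'map' (len=3): no
  'red' (len=3): no
Matching words: []
Total: 0

0


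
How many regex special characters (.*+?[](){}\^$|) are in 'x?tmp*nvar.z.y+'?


Regex special characters are: . * + ? [ ] ( ) { } \ ^ $ |
Scanning 'x?tmp*nvar.z.y+':
  pos 1: '?' -> SPECIAL
  pos 5: '*' -> SPECIAL
  pos 10: '.' -> SPECIAL
  pos 12: '.' -> SPECIAL
  pos 14: '+' -> SPECIAL
Special chars found: ['?', '*', '.', '.', '+']
Total: 5

5


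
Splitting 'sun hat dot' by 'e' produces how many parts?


Splitting by 'e' breaks the string at each occurrence of the separator.
Text: 'sun hat dot'
Parts after split:
  Part 1: 'sun hat dot'
Total parts: 1

1


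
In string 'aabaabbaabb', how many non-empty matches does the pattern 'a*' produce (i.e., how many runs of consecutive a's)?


Pattern 'a*' matches zero or more a's. We want non-empty runs of consecutive a's.
String: 'aabaabbaabb'
Walking through the string to find runs of a's:
  Run 1: positions 0-1 -> 'aa'
  Run 2: positions 3-4 -> 'aa'
  Run 3: positions 7-8 -> 'aa'
Non-empty runs found: ['aa', 'aa', 'aa']
Count: 3

3


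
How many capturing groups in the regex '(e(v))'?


To count capturing groups, count each '(' that starts a group.
Pattern: '(e(v))'
Walking through the pattern:
  Position 0: '(' -> group #1
  Position 2: '(' -> group #2
Total capturing groups: 2

2


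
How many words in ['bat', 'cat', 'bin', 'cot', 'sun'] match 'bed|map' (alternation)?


Alternation 'bed|map' matches either 'bed' or 'map'.
Checking each word:
  'bat' -> no
  'cat' -> no
  'bin' -> no
  'cot' -> no
  'sun' -> no
Matches: []
Count: 0

0


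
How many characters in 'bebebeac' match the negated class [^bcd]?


Negated class [^bcd] matches any char NOT in {b, c, d}
Scanning 'bebebeac':
  pos 0: 'b' -> no (excluded)
  pos 1: 'e' -> MATCH
  pos 2: 'b' -> no (excluded)
  pos 3: 'e' -> MATCH
  pos 4: 'b' -> no (excluded)
  pos 5: 'e' -> MATCH
  pos 6: 'a' -> MATCH
  pos 7: 'c' -> no (excluded)
Total matches: 4

4


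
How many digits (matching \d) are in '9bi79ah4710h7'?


\d matches any digit 0-9.
Scanning '9bi79ah4710h7':
  pos 0: '9' -> DIGIT
  pos 3: '7' -> DIGIT
  pos 4: '9' -> DIGIT
  pos 7: '4' -> DIGIT
  pos 8: '7' -> DIGIT
  pos 9: '1' -> DIGIT
  pos 10: '0' -> DIGIT
  pos 12: '7' -> DIGIT
Digits found: ['9', '7', '9', '4', '7', '1', '0', '7']
Total: 8

8


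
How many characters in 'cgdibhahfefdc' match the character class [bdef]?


Character class [bdef] matches any of: {b, d, e, f}
Scanning string 'cgdibhahfefdc' character by character:
  pos 0: 'c' -> no
  pos 1: 'g' -> no
  pos 2: 'd' -> MATCH
  pos 3: 'i' -> no
  pos 4: 'b' -> MATCH
  pos 5: 'h' -> no
  pos 6: 'a' -> no
  pos 7: 'h' -> no
  pos 8: 'f' -> MATCH
  pos 9: 'e' -> MATCH
  pos 10: 'f' -> MATCH
  pos 11: 'd' -> MATCH
  pos 12: 'c' -> no
Total matches: 6

6


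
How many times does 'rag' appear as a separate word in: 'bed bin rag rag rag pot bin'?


Scanning each word for exact match 'rag':
  Word 1: 'bed' -> no
  Word 2: 'bin' -> no
  Word 3: 'rag' -> MATCH
  Word 4: 'rag' -> MATCH
  Word 5: 'rag' -> MATCH
  Word 6: 'pot' -> no
  Word 7: 'bin' -> no
Total matches: 3

3


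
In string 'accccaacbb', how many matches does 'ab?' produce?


Pattern 'ab?' matches 'a' optionally followed by 'b'.
String: 'accccaacbb'
Scanning left to right for 'a' then checking next char:
  Match 1: 'a' (a not followed by b)
  Match 2: 'a' (a not followed by b)
  Match 3: 'a' (a not followed by b)
Total matches: 3

3


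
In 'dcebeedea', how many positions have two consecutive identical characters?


Looking for consecutive identical characters in 'dcebeedea':
  pos 0-1: 'd' vs 'c' -> different
  pos 1-2: 'c' vs 'e' -> different
  pos 2-3: 'e' vs 'b' -> different
  pos 3-4: 'b' vs 'e' -> different
  pos 4-5: 'e' vs 'e' -> MATCH ('ee')
  pos 5-6: 'e' vs 'd' -> different
  pos 6-7: 'd' vs 'e' -> different
  pos 7-8: 'e' vs 'a' -> different
Consecutive identical pairs: ['ee']
Count: 1

1


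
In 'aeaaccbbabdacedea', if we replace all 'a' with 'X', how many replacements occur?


re.sub('a', 'X', text) replaces every occurrence of 'a' with 'X'.
Text: 'aeaaccbbabdacedea'
Scanning for 'a':
  pos 0: 'a' -> replacement #1
  pos 2: 'a' -> replacement #2
  pos 3: 'a' -> replacement #3
  pos 8: 'a' -> replacement #4
  pos 11: 'a' -> replacement #5
  pos 16: 'a' -> replacement #6
Total replacements: 6

6


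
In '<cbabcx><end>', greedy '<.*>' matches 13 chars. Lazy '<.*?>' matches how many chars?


Greedy '<.*>' tries to match as MUCH as possible.
Lazy '<.*?>' tries to match as LITTLE as possible.

String: '<cbabcx><end>'
Greedy '<.*>' starts at first '<' and extends to the LAST '>': '<cbabcx><end>' (13 chars)
Lazy '<.*?>' starts at first '<' and stops at the FIRST '>': '<cbabcx>' (8 chars)

8


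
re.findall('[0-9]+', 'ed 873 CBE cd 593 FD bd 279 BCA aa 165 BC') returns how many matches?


Pattern '[0-9]+' finds one or more digits.
Text: 'ed 873 CBE cd 593 FD bd 279 BCA aa 165 BC'
Scanning for matches:
  Match 1: '873'
  Match 2: '593'
  Match 3: '279'
  Match 4: '165'
Total matches: 4

4


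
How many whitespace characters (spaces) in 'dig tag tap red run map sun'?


\s matches whitespace characters (spaces, tabs, etc.).
Text: 'dig tag tap red run map sun'
This text has 7 words separated by spaces.
Number of spaces = number of words - 1 = 7 - 1 = 6

6


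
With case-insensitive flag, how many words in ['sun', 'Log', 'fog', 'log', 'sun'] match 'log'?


Case-insensitive matching: compare each word's lowercase form to 'log'.
  'sun' -> lower='sun' -> no
  'Log' -> lower='log' -> MATCH
  'fog' -> lower='fog' -> no
  'log' -> lower='log' -> MATCH
  'sun' -> lower='sun' -> no
Matches: ['Log', 'log']
Count: 2

2


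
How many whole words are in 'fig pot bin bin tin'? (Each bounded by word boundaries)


Word boundaries (\b) mark the start/end of each word.
Text: 'fig pot bin bin tin'
Splitting by whitespace:
  Word 1: 'fig'
  Word 2: 'pot'
  Word 3: 'bin'
  Word 4: 'bin'
  Word 5: 'tin'
Total whole words: 5

5


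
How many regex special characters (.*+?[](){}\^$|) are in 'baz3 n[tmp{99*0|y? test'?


Regex special characters are: . * + ? [ ] ( ) { } \ ^ $ |
Scanning 'baz3 n[tmp{99*0|y? test':
  pos 6: '[' -> SPECIAL
  pos 10: '{' -> SPECIAL
  pos 13: '*' -> SPECIAL
  pos 15: '|' -> SPECIAL
  pos 17: '?' -> SPECIAL
Special chars found: ['[', '{', '*', '|', '?']
Total: 5

5


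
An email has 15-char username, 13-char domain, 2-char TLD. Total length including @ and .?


An email address has format: username@domain.tld
Username length: 15
'@' character: 1
Domain length: 13
'.' character: 1
TLD length: 2
Total = 15 + 1 + 13 + 1 + 2 = 32

32


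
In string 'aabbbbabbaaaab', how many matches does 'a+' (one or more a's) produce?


Pattern 'a+' matches one or more consecutive a's.
String: 'aabbbbabbaaaab'
Scanning for runs of a:
  Match 1: 'aa' (length 2)
  Match 2: 'a' (length 1)
  Match 3: 'aaaa' (length 4)
Total matches: 3

3


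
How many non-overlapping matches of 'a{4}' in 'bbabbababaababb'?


Pattern 'a{4}' matches exactly 4 consecutive a's (greedy, non-overlapping).
String: 'bbabbababaababb'
Scanning for runs of a's:
  Run at pos 2: 'a' (length 1) -> 0 match(es)
  Run at pos 5: 'a' (length 1) -> 0 match(es)
  Run at pos 7: 'a' (length 1) -> 0 match(es)
  Run at pos 9: 'aa' (length 2) -> 0 match(es)
  Run at pos 12: 'a' (length 1) -> 0 match(es)
Matches found: []
Total: 0

0


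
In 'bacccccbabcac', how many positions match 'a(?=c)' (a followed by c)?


Lookahead 'a(?=c)' matches 'a' only when followed by 'c'.
String: 'bacccccbabcac'
Checking each position where char is 'a':
  pos 1: 'a' -> MATCH (next='c')
  pos 8: 'a' -> no (next='b')
  pos 11: 'a' -> MATCH (next='c')
Matching positions: [1, 11]
Count: 2

2


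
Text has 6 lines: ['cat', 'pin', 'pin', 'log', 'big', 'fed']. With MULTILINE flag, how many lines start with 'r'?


With MULTILINE flag, ^ matches the start of each line.
Lines: ['cat', 'pin', 'pin', 'log', 'big', 'fed']
Checking which lines start with 'r':
  Line 1: 'cat' -> no
  Line 2: 'pin' -> no
  Line 3: 'pin' -> no
  Line 4: 'log' -> no
  Line 5: 'big' -> no
  Line 6: 'fed' -> no
Matching lines: []
Count: 0

0


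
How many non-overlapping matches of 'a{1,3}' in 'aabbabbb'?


Pattern 'a{1,3}' matches between 1 and 3 consecutive a's (greedy).
String: 'aabbabbb'
Finding runs of a's and applying greedy matching:
  Run at pos 0: 'aa' (length 2)
  Run at pos 4: 'a' (length 1)
Matches: ['aa', 'a']
Count: 2

2


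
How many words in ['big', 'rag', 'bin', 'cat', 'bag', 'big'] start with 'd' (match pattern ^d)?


Pattern ^d anchors to start of word. Check which words begin with 'd':
  'big' -> no
  'rag' -> no
  'bin' -> no
  'cat' -> no
  'bag' -> no
  'big' -> no
Matching words: []
Count: 0

0


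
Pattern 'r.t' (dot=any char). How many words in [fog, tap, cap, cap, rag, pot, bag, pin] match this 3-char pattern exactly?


Pattern 'r.t' means: starts with 'r', any single char, ends with 't'.
Checking each word (must be exactly 3 chars):
  'fog' (len=3): no
  'tap' (len=3): no
  'cap' (len=3): no
  'cap' (len=3): no
  'rag' (len=3): no
  'pot' (len=3): no
  'bag' (len=3): no
  'pin' (len=3): no
Matching words: []
Total: 0

0


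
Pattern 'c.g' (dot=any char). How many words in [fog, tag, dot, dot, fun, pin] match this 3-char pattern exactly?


Pattern 'c.g' means: starts with 'c', any single char, ends with 'g'.
Checking each word (must be exactly 3 chars):
  'fog' (len=3): no
  'tag' (len=3): no
  'dot' (len=3): no
  'dot' (len=3): no
  'fun' (len=3): no
  'pin' (len=3): no
Matching words: []
Total: 0

0


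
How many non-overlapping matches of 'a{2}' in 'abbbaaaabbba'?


Pattern 'a{2}' matches exactly 2 consecutive a's (greedy, non-overlapping).
String: 'abbbaaaabbba'
Scanning for runs of a's:
  Run at pos 0: 'a' (length 1) -> 0 match(es)
  Run at pos 4: 'aaaa' (length 4) -> 2 match(es)
  Run at pos 11: 'a' (length 1) -> 0 match(es)
Matches found: ['aa', 'aa']
Total: 2

2
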